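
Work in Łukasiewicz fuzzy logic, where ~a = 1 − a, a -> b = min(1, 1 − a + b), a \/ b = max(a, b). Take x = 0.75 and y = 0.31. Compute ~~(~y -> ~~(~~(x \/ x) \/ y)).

1.00

~y = 1 − 0.31 = 0.69
x \/ x = max(0.75, 0.75) = 0.75
~(x \/ x) = 1 − 0.75 = 0.25
~~(x \/ x) = 1 − 0.25 = 0.75
~~(x \/ x) \/ y = max(0.75, 0.31) = 0.75
~(~~(x \/ x) \/ y) = 1 − 0.75 = 0.25
~~(~~(x \/ x) \/ y) = 1 − 0.25 = 0.75
~y -> ~~(~~(x \/ x) \/ y) = min(1, 1 − 0.69 + 0.75) = min(1, 1.06) = 1.00
~(~y -> ~~(~~(x \/ x) \/ y)) = 1 − 1.00 = 0.00
~~(~y -> ~~(~~(x \/ x) \/ y)) = 1 − 0.00 = 1.00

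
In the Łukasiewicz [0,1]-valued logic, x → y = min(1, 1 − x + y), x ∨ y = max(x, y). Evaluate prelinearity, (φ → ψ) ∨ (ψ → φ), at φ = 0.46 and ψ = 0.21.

φ → ψ = min(1, 1 − 0.46 + 0.21) = min(1, 0.75) = 0.75
ψ → φ = min(1, 1 − 0.21 + 0.46) = min(1, 1.25) = 1.00
(φ → ψ) ∨ (ψ → φ) = max(0.75, 1.00) = 1.00
(As expected: a Ł∞-tautology — holds in every MV-chain.)

1.00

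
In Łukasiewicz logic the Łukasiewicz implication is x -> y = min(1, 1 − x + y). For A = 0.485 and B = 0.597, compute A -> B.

1.000

A -> B = min(1, 1 − 0.485 + 0.597) = min(1, 1.112) = 1.000
For comparison, the Gödel implication (1 if x ≤ y else y) would give 1.000.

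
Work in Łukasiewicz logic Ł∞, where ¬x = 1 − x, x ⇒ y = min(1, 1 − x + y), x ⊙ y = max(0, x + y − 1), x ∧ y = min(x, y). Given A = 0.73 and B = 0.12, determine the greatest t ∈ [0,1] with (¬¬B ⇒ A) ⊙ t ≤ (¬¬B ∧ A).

0.12

¬B = 1 − 0.12 = 0.88
¬¬B = 1 − 0.88 = 0.12
¬¬B ⇒ A = min(1, 1 − 0.12 + 0.73) = min(1, 1.61) = 1.00
So the left factor is ¬¬B ⇒ A = 1.00.
¬¬B ∧ A = min(0.12, 0.73) = 0.12
So the right-hand bound is ¬¬B ∧ A = 0.12.
The residuum of the Łukasiewicz t-norm gives the supremum: min(1, 1 − 1.00 + 0.12).
1 − 1.00 + 0.12 = 0.12, so t = min(1, 0.12) = 0.12.
Check: 1.00 ⊙ 0.12 = max(0, 0.12) = 0.12 ≤ 0.12.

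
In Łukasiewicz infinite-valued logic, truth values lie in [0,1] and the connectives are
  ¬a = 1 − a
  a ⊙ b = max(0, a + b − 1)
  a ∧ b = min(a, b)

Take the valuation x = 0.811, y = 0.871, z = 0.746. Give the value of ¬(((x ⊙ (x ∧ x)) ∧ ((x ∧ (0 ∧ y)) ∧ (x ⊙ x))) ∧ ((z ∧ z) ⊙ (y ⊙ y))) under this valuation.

x ∧ x = min(0.811, 0.811) = 0.811
x ⊙ (x ∧ x) = max(0, 0.811 + 0.811 − 1) = max(0, 0.622) = 0.622
0 ∧ y = min(0.000, 0.871) = 0.000
x ∧ (0 ∧ y) = min(0.811, 0.000) = 0.000
x ⊙ x = max(0, 0.811 + 0.811 − 1) = max(0, 0.622) = 0.622
(x ∧ (0 ∧ y)) ∧ (x ⊙ x) = min(0.000, 0.622) = 0.000
(x ⊙ (x ∧ x)) ∧ ((x ∧ (0 ∧ y)) ∧ (x ⊙ x)) = min(0.622, 0.000) = 0.000
z ∧ z = min(0.746, 0.746) = 0.746
y ⊙ y = max(0, 0.871 + 0.871 − 1) = max(0, 0.742) = 0.742
(z ∧ z) ⊙ (y ⊙ y) = max(0, 0.746 + 0.742 − 1) = max(0, 0.488) = 0.488
((x ⊙ (x ∧ x)) ∧ ((x ∧ (0 ∧ y)) ∧ (x ⊙ x))) ∧ ((z ∧ z) ⊙ (y ⊙ y)) = min(0.000, 0.488) = 0.000
¬(((x ⊙ (x ∧ x)) ∧ ((x ∧ (0 ∧ y)) ∧ (x ⊙ x))) ∧ ((z ∧ z) ⊙ (y ⊙ y))) = 1 − 0.000 = 1.000

1.000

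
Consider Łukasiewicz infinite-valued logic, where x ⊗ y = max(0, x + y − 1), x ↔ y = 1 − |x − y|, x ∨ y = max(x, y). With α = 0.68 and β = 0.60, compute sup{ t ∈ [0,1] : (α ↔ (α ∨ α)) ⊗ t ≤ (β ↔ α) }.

α ∨ α = max(0.68, 0.68) = 0.68
α ↔ (α ∨ α) = 1 − |0.68 − 0.68| = 1 − 0.00 = 1.00
So the left factor is α ↔ (α ∨ α) = 1.00.
β ↔ α = 1 − |0.60 − 0.68| = 1 − 0.08 = 0.92
So the right-hand bound is β ↔ α = 0.92.
The residuum of the Łukasiewicz t-norm gives the supremum: min(1, 1 − 1.00 + 0.92).
1 − 1.00 + 0.92 = 0.92, so t = min(1, 0.92) = 0.92.
Check: 1.00 ⊗ 0.92 = max(0, 0.92) = 0.92 ≤ 0.92.

0.92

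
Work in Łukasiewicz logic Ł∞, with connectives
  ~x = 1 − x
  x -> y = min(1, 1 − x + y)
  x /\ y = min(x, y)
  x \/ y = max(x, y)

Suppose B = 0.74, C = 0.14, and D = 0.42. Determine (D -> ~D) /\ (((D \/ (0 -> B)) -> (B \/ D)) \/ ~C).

~D = 1 − 0.42 = 0.58
D -> ~D = min(1, 1 − 0.42 + 0.58) = min(1, 1.16) = 1.00
0 -> B = min(1, 1 − 0.00 + 0.74) = min(1, 1.74) = 1.00
D \/ (0 -> B) = max(0.42, 1.00) = 1.00
B \/ D = max(0.74, 0.42) = 0.74
(D \/ (0 -> B)) -> (B \/ D) = min(1, 1 − 1.00 + 0.74) = min(1, 0.74) = 0.74
~C = 1 − 0.14 = 0.86
((D \/ (0 -> B)) -> (B \/ D)) \/ ~C = max(0.74, 0.86) = 0.86
(D -> ~D) /\ (((D \/ (0 -> B)) -> (B \/ D)) \/ ~C) = min(1.00, 0.86) = 0.86

0.86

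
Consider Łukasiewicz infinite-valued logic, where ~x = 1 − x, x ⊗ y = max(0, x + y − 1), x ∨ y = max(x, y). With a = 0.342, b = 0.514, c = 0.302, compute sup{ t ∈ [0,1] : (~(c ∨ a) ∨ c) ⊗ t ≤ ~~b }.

0.856

c ∨ a = max(0.302, 0.342) = 0.342
~(c ∨ a) = 1 − 0.342 = 0.658
~(c ∨ a) ∨ c = max(0.658, 0.302) = 0.658
So the left factor is ~(c ∨ a) ∨ c = 0.658.
~b = 1 − 0.514 = 0.486
~~b = 1 − 0.486 = 0.514
So the right-hand bound is ~~b = 0.514.
The residuum of the Łukasiewicz t-norm gives the supremum: min(1, 1 − 0.658 + 0.514).
1 − 0.658 + 0.514 = 0.856, so t = min(1, 0.856) = 0.856.
Check: 0.658 ⊗ 0.856 = max(0, 0.514) = 0.514 ≤ 0.514.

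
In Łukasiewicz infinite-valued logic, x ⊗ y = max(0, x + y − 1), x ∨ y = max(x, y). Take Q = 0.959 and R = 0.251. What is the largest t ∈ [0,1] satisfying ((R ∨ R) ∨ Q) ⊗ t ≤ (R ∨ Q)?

1.000

R ∨ R = max(0.251, 0.251) = 0.251
(R ∨ R) ∨ Q = max(0.251, 0.959) = 0.959
So the left factor is (R ∨ R) ∨ Q = 0.959.
R ∨ Q = max(0.251, 0.959) = 0.959
So the right-hand bound is R ∨ Q = 0.959.
The residuum of the Łukasiewicz t-norm gives the supremum: min(1, 1 − 0.959 + 0.959).
1 − 0.959 + 0.959 = 1.000, so t = min(1, 1.000) = 1.000.
Check: 0.959 ⊗ 1.000 = max(0, 0.959) = 0.959 ≤ 0.959.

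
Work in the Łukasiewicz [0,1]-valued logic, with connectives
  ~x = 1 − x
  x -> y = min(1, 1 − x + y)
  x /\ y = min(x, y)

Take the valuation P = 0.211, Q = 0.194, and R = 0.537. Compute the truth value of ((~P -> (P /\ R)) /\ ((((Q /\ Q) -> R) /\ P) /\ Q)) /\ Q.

~P = 1 − 0.211 = 0.789
P /\ R = min(0.211, 0.537) = 0.211
~P -> (P /\ R) = min(1, 1 − 0.789 + 0.211) = min(1, 0.422) = 0.422
Q /\ Q = min(0.194, 0.194) = 0.194
(Q /\ Q) -> R = min(1, 1 − 0.194 + 0.537) = min(1, 1.343) = 1.000
((Q /\ Q) -> R) /\ P = min(1.000, 0.211) = 0.211
(((Q /\ Q) -> R) /\ P) /\ Q = min(0.211, 0.194) = 0.194
(~P -> (P /\ R)) /\ ((((Q /\ Q) -> R) /\ P) /\ Q) = min(0.422, 0.194) = 0.194
((~P -> (P /\ R)) /\ ((((Q /\ Q) -> R) /\ P) /\ Q)) /\ Q = min(0.194, 0.194) = 0.194

0.194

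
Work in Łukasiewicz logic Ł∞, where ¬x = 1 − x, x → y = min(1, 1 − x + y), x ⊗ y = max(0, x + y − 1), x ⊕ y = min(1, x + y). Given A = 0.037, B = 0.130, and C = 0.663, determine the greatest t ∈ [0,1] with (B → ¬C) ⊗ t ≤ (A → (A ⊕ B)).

1.000

¬C = 1 − 0.663 = 0.337
B → ¬C = min(1, 1 − 0.130 + 0.337) = min(1, 1.207) = 1.000
So the left factor is B → ¬C = 1.000.
A ⊕ B = min(1, 0.037 + 0.130) = min(1, 0.167) = 0.167
A → (A ⊕ B) = min(1, 1 − 0.037 + 0.167) = min(1, 1.130) = 1.000
So the right-hand bound is A → (A ⊕ B) = 1.000.
The residuum of the Łukasiewicz t-norm gives the supremum: min(1, 1 − 1.000 + 1.000).
1 − 1.000 + 1.000 = 1.000, so t = min(1, 1.000) = 1.000.
Check: 1.000 ⊗ 1.000 = max(0, 1.000) = 1.000 ≤ 1.000.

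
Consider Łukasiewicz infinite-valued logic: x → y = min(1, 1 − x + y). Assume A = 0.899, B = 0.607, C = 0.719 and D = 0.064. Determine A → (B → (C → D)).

0.839

C → D = min(1, 1 − 0.719 + 0.064) = min(1, 0.345) = 0.345
B → (C → D) = min(1, 1 − 0.607 + 0.345) = min(1, 0.738) = 0.738
A → (B → (C → D)) = min(1, 1 − 0.899 + 0.738) = min(1, 0.839) = 0.839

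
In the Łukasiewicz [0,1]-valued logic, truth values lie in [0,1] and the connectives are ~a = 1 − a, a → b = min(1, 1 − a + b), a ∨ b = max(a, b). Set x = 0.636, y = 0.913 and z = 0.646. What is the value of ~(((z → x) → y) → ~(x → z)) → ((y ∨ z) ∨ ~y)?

z → x = min(1, 1 − 0.646 + 0.636) = min(1, 0.990) = 0.990
(z → x) → y = min(1, 1 − 0.990 + 0.913) = min(1, 0.923) = 0.923
x → z = min(1, 1 − 0.636 + 0.646) = min(1, 1.010) = 1.000
~(x → z) = 1 − 1.000 = 0.000
((z → x) → y) → ~(x → z) = min(1, 1 − 0.923 + 0.000) = min(1, 0.077) = 0.077
~(((z → x) → y) → ~(x → z)) = 1 − 0.077 = 0.923
y ∨ z = max(0.913, 0.646) = 0.913
~y = 1 − 0.913 = 0.087
(y ∨ z) ∨ ~y = max(0.913, 0.087) = 0.913
~(((z → x) → y) → ~(x → z)) → ((y ∨ z) ∨ ~y) = min(1, 1 − 0.923 + 0.913) = min(1, 0.990) = 0.990

0.990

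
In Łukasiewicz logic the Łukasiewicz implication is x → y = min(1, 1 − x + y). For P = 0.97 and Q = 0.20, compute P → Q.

0.23

P → Q = min(1, 1 − 0.97 + 0.20) = min(1, 0.23) = 0.23
For comparison, the Gödel implication (1 if x ≤ y else y) would give 0.20.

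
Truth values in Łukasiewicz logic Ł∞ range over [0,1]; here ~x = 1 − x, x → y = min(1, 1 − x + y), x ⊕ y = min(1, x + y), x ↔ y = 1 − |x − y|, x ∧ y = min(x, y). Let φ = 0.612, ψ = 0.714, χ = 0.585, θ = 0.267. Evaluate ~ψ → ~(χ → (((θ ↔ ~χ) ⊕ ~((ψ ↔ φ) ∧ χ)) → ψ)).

0.714

~ψ = 1 − 0.714 = 0.286
~χ = 1 − 0.585 = 0.415
θ ↔ ~χ = 1 − |0.267 − 0.415| = 1 − 0.148 = 0.852
ψ ↔ φ = 1 − |0.714 − 0.612| = 1 − 0.102 = 0.898
(ψ ↔ φ) ∧ χ = min(0.898, 0.585) = 0.585
~((ψ ↔ φ) ∧ χ) = 1 − 0.585 = 0.415
(θ ↔ ~χ) ⊕ ~((ψ ↔ φ) ∧ χ) = min(1, 0.852 + 0.415) = min(1, 1.267) = 1.000
((θ ↔ ~χ) ⊕ ~((ψ ↔ φ) ∧ χ)) → ψ = min(1, 1 − 1.000 + 0.714) = min(1, 0.714) = 0.714
χ → (((θ ↔ ~χ) ⊕ ~((ψ ↔ φ) ∧ χ)) → ψ) = min(1, 1 − 0.585 + 0.714) = min(1, 1.129) = 1.000
~(χ → (((θ ↔ ~χ) ⊕ ~((ψ ↔ φ) ∧ χ)) → ψ)) = 1 − 1.000 = 0.000
~ψ → ~(χ → (((θ ↔ ~χ) ⊕ ~((ψ ↔ φ) ∧ χ)) → ψ)) = min(1, 1 − 0.286 + 0.000) = min(1, 0.714) = 0.714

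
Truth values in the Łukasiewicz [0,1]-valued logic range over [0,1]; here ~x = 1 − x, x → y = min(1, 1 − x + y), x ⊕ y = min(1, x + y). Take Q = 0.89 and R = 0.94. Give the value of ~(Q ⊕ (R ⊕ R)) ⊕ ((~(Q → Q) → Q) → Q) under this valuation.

R ⊕ R = min(1, 0.94 + 0.94) = min(1, 1.88) = 1.00
Q ⊕ (R ⊕ R) = min(1, 0.89 + 1.00) = min(1, 1.89) = 1.00
~(Q ⊕ (R ⊕ R)) = 1 − 1.00 = 0.00
Q → Q = min(1, 1 − 0.89 + 0.89) = min(1, 1.00) = 1.00
~(Q → Q) = 1 − 1.00 = 0.00
~(Q → Q) → Q = min(1, 1 − 0.00 + 0.89) = min(1, 1.89) = 1.00
(~(Q → Q) → Q) → Q = min(1, 1 − 1.00 + 0.89) = min(1, 0.89) = 0.89
~(Q ⊕ (R ⊕ R)) ⊕ ((~(Q → Q) → Q) → Q) = min(1, 0.00 + 0.89) = min(1, 0.89) = 0.89

0.89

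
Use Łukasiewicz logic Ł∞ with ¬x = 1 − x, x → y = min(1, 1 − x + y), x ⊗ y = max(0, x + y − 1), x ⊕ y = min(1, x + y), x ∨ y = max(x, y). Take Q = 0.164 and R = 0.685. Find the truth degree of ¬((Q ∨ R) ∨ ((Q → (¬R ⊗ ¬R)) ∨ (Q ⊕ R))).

0.151

Q ∨ R = max(0.164, 0.685) = 0.685
¬R = 1 − 0.685 = 0.315
¬R ⊗ ¬R = max(0, 0.315 + 0.315 − 1) = max(0, -0.370) = 0.000
Q → (¬R ⊗ ¬R) = min(1, 1 − 0.164 + 0.000) = min(1, 0.836) = 0.836
Q ⊕ R = min(1, 0.164 + 0.685) = min(1, 0.849) = 0.849
(Q → (¬R ⊗ ¬R)) ∨ (Q ⊕ R) = max(0.836, 0.849) = 0.849
(Q ∨ R) ∨ ((Q → (¬R ⊗ ¬R)) ∨ (Q ⊕ R)) = max(0.685, 0.849) = 0.849
¬((Q ∨ R) ∨ ((Q → (¬R ⊗ ¬R)) ∨ (Q ⊕ R))) = 1 − 0.849 = 0.151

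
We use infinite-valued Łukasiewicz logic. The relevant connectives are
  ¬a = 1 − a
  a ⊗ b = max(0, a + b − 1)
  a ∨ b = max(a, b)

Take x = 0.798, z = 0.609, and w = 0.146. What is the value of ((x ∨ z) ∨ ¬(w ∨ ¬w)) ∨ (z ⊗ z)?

0.798

x ∨ z = max(0.798, 0.609) = 0.798
¬w = 1 − 0.146 = 0.854
w ∨ ¬w = max(0.146, 0.854) = 0.854
¬(w ∨ ¬w) = 1 − 0.854 = 0.146
(x ∨ z) ∨ ¬(w ∨ ¬w) = max(0.798, 0.146) = 0.798
z ⊗ z = max(0, 0.609 + 0.609 − 1) = max(0, 0.218) = 0.218
((x ∨ z) ∨ ¬(w ∨ ¬w)) ∨ (z ⊗ z) = max(0.798, 0.218) = 0.798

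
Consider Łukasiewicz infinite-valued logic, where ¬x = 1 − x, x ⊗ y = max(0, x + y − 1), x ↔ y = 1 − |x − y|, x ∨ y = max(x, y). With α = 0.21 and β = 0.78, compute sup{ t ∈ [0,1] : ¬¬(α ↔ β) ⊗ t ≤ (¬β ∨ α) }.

α ↔ β = 1 − |0.21 − 0.78| = 1 − 0.57 = 0.43
¬(α ↔ β) = 1 − 0.43 = 0.57
¬¬(α ↔ β) = 1 − 0.57 = 0.43
So the left factor is ¬¬(α ↔ β) = 0.43.
¬β = 1 − 0.78 = 0.22
¬β ∨ α = max(0.22, 0.21) = 0.22
So the right-hand bound is ¬β ∨ α = 0.22.
The residuum of the Łukasiewicz t-norm gives the supremum: min(1, 1 − 0.43 + 0.22).
1 − 0.43 + 0.22 = 0.79, so t = min(1, 0.79) = 0.79.
Check: 0.43 ⊗ 0.79 = max(0, 0.22) = 0.22 ≤ 0.22.

0.79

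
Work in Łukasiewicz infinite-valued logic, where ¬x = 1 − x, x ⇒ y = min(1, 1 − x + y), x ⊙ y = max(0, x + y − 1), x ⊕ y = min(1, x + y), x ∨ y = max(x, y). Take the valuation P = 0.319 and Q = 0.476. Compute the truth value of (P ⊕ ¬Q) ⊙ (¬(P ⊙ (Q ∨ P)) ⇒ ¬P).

0.524

¬Q = 1 − 0.476 = 0.524
P ⊕ ¬Q = min(1, 0.319 + 0.524) = min(1, 0.843) = 0.843
Q ∨ P = max(0.476, 0.319) = 0.476
P ⊙ (Q ∨ P) = max(0, 0.319 + 0.476 − 1) = max(0, -0.205) = 0.000
¬(P ⊙ (Q ∨ P)) = 1 − 0.000 = 1.000
¬P = 1 − 0.319 = 0.681
¬(P ⊙ (Q ∨ P)) ⇒ ¬P = min(1, 1 − 1.000 + 0.681) = min(1, 0.681) = 0.681
(P ⊕ ¬Q) ⊙ (¬(P ⊙ (Q ∨ P)) ⇒ ¬P) = max(0, 0.843 + 0.681 − 1) = max(0, 0.524) = 0.524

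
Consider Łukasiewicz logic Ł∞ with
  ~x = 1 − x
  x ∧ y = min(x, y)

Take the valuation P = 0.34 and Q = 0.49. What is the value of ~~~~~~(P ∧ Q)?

0.34

P ∧ Q = min(0.34, 0.49) = 0.34
~(P ∧ Q) = 1 − 0.34 = 0.66
~~(P ∧ Q) = 1 − 0.66 = 0.34
~~~(P ∧ Q) = 1 − 0.34 = 0.66
~~~~(P ∧ Q) = 1 − 0.66 = 0.34
~~~~~(P ∧ Q) = 1 − 0.34 = 0.66
~~~~~~(P ∧ Q) = 1 − 0.66 = 0.34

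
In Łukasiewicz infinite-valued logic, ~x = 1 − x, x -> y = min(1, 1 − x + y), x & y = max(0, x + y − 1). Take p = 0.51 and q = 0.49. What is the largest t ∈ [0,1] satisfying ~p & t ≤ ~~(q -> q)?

~p = 1 − 0.51 = 0.49
So the left factor is ~p = 0.49.
q -> q = min(1, 1 − 0.49 + 0.49) = min(1, 1.00) = 1.00
~(q -> q) = 1 − 1.00 = 0.00
~~(q -> q) = 1 − 0.00 = 1.00
So the right-hand bound is ~~(q -> q) = 1.00.
The residuum of the Łukasiewicz t-norm gives the supremum: min(1, 1 − 0.49 + 1.00).
1 − 0.49 + 1.00 = 1.51, so t = min(1, 1.51) = 1.00.
Check: 0.49 & 1.00 = max(0, 0.49) = 0.49 ≤ 1.00.

1.00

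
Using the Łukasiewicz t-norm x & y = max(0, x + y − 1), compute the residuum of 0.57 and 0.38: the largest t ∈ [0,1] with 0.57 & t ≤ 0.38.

The residuum of the Łukasiewicz t-norm gives the supremum: min(1, 1 − 0.57 + 0.38).
1 − 0.57 + 0.38 = 0.81, so t = min(1, 0.81) = 0.81.
Check: 0.57 & 0.81 = max(0, 0.38) = 0.38 ≤ 0.38.

0.81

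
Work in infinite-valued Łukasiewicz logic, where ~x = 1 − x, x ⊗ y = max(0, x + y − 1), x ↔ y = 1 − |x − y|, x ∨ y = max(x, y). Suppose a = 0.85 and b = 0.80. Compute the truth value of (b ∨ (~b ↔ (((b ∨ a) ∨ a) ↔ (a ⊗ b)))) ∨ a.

~b = 1 − 0.80 = 0.20
b ∨ a = max(0.80, 0.85) = 0.85
(b ∨ a) ∨ a = max(0.85, 0.85) = 0.85
a ⊗ b = max(0, 0.85 + 0.80 − 1) = max(0, 0.65) = 0.65
((b ∨ a) ∨ a) ↔ (a ⊗ b) = 1 − |0.85 − 0.65| = 1 − 0.20 = 0.80
~b ↔ (((b ∨ a) ∨ a) ↔ (a ⊗ b)) = 1 − |0.20 − 0.80| = 1 − 0.60 = 0.40
b ∨ (~b ↔ (((b ∨ a) ∨ a) ↔ (a ⊗ b))) = max(0.80, 0.40) = 0.80
(b ∨ (~b ↔ (((b ∨ a) ∨ a) ↔ (a ⊗ b)))) ∨ a = max(0.80, 0.85) = 0.85

0.85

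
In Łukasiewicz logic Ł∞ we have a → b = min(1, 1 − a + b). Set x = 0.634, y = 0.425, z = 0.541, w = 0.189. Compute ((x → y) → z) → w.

0.439

x → y = min(1, 1 − 0.634 + 0.425) = min(1, 0.791) = 0.791
(x → y) → z = min(1, 1 − 0.791 + 0.541) = min(1, 0.750) = 0.750
((x → y) → z) → w = min(1, 1 − 0.750 + 0.189) = min(1, 0.439) = 0.439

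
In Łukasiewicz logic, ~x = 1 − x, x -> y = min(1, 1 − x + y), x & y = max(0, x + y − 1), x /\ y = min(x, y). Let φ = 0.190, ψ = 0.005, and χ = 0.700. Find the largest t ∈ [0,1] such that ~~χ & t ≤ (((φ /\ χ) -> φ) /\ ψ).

~χ = 1 − 0.700 = 0.300
~~χ = 1 − 0.300 = 0.700
So the left factor is ~~χ = 0.700.
φ /\ χ = min(0.190, 0.700) = 0.190
(φ /\ χ) -> φ = min(1, 1 − 0.190 + 0.190) = min(1, 1.000) = 1.000
((φ /\ χ) -> φ) /\ ψ = min(1.000, 0.005) = 0.005
So the right-hand bound is ((φ /\ χ) -> φ) /\ ψ = 0.005.
The residuum of the Łukasiewicz t-norm gives the supremum: min(1, 1 − 0.700 + 0.005).
1 − 0.700 + 0.005 = 0.305, so t = min(1, 0.305) = 0.305.
Check: 0.700 & 0.305 = max(0, 0.005) = 0.005 ≤ 0.005.

0.305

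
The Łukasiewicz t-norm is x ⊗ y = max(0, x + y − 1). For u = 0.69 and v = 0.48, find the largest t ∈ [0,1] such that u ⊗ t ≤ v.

The residuum of the Łukasiewicz t-norm gives the supremum: min(1, 1 − 0.69 + 0.48).
1 − 0.69 + 0.48 = 0.79, so t = min(1, 0.79) = 0.79.
Check: 0.69 ⊗ 0.79 = max(0, 0.48) = 0.48 ≤ 0.48.

0.79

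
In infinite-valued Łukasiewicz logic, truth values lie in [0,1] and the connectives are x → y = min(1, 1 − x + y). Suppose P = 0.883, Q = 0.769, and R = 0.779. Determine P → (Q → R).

Q → R = min(1, 1 − 0.769 + 0.779) = min(1, 1.010) = 1.000
P → (Q → R) = min(1, 1 − 0.883 + 1.000) = min(1, 1.117) = 1.000

1.000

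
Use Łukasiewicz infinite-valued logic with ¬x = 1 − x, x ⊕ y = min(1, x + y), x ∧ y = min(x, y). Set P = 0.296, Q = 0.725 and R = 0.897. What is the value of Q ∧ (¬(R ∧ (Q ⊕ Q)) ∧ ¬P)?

0.103

Q ⊕ Q = min(1, 0.725 + 0.725) = min(1, 1.450) = 1.000
R ∧ (Q ⊕ Q) = min(0.897, 1.000) = 0.897
¬(R ∧ (Q ⊕ Q)) = 1 − 0.897 = 0.103
¬P = 1 − 0.296 = 0.704
¬(R ∧ (Q ⊕ Q)) ∧ ¬P = min(0.103, 0.704) = 0.103
Q ∧ (¬(R ∧ (Q ⊕ Q)) ∧ ¬P) = min(0.725, 0.103) = 0.103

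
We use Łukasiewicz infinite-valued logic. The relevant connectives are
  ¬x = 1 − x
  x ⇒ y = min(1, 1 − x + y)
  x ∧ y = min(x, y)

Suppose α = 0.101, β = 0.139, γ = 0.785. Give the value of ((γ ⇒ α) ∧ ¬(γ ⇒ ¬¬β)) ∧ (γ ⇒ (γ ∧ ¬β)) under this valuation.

γ ⇒ α = min(1, 1 − 0.785 + 0.101) = min(1, 0.316) = 0.316
¬β = 1 − 0.139 = 0.861
¬¬β = 1 − 0.861 = 0.139
γ ⇒ ¬¬β = min(1, 1 − 0.785 + 0.139) = min(1, 0.354) = 0.354
¬(γ ⇒ ¬¬β) = 1 − 0.354 = 0.646
(γ ⇒ α) ∧ ¬(γ ⇒ ¬¬β) = min(0.316, 0.646) = 0.316
γ ∧ ¬β = min(0.785, 0.861) = 0.785
γ ⇒ (γ ∧ ¬β) = min(1, 1 − 0.785 + 0.785) = min(1, 1.000) = 1.000
((γ ⇒ α) ∧ ¬(γ ⇒ ¬¬β)) ∧ (γ ⇒ (γ ∧ ¬β)) = min(0.316, 1.000) = 0.316

0.316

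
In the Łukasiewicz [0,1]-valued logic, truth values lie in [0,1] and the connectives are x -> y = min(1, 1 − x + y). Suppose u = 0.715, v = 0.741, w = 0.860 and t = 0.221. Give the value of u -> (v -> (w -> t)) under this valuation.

w -> t = min(1, 1 − 0.860 + 0.221) = min(1, 0.361) = 0.361
v -> (w -> t) = min(1, 1 − 0.741 + 0.361) = min(1, 0.620) = 0.620
u -> (v -> (w -> t)) = min(1, 1 − 0.715 + 0.620) = min(1, 0.905) = 0.905

0.905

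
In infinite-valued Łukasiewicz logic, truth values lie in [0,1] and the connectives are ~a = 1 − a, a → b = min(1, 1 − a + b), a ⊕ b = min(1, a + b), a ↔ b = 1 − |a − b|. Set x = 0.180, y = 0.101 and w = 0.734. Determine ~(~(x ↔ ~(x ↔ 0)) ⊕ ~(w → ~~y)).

0.367

x ↔ 0 = 1 − |0.180 − 0.000| = 1 − 0.180 = 0.820
~(x ↔ 0) = 1 − 0.820 = 0.180
x ↔ ~(x ↔ 0) = 1 − |0.180 − 0.180| = 1 − 0.000 = 1.000
~(x ↔ ~(x ↔ 0)) = 1 − 1.000 = 0.000
~y = 1 − 0.101 = 0.899
~~y = 1 − 0.899 = 0.101
w → ~~y = min(1, 1 − 0.734 + 0.101) = min(1, 0.367) = 0.367
~(w → ~~y) = 1 − 0.367 = 0.633
~(x ↔ ~(x ↔ 0)) ⊕ ~(w → ~~y) = min(1, 0.000 + 0.633) = min(1, 0.633) = 0.633
~(~(x ↔ ~(x ↔ 0)) ⊕ ~(w → ~~y)) = 1 − 0.633 = 0.367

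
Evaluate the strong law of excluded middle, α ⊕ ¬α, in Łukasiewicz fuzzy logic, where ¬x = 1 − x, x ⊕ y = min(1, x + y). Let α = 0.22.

1.00

¬α = 1 − 0.22 = 0.78
α ⊕ ¬α = min(1, 0.22 + 0.78) = min(1, 1.00) = 1.00
(As expected: always 1 in Ł∞ since a ⊕ (1−a) = 1.)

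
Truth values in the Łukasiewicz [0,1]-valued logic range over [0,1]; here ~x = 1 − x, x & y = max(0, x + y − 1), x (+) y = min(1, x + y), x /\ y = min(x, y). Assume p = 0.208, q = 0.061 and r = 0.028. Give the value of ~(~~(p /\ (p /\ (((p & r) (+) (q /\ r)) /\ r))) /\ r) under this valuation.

0.972

p & r = max(0, 0.208 + 0.028 − 1) = max(0, -0.764) = 0.000
q /\ r = min(0.061, 0.028) = 0.028
(p & r) (+) (q /\ r) = min(1, 0.000 + 0.028) = min(1, 0.028) = 0.028
((p & r) (+) (q /\ r)) /\ r = min(0.028, 0.028) = 0.028
p /\ (((p & r) (+) (q /\ r)) /\ r) = min(0.208, 0.028) = 0.028
p /\ (p /\ (((p & r) (+) (q /\ r)) /\ r)) = min(0.208, 0.028) = 0.028
~(p /\ (p /\ (((p & r) (+) (q /\ r)) /\ r))) = 1 − 0.028 = 0.972
~~(p /\ (p /\ (((p & r) (+) (q /\ r)) /\ r))) = 1 − 0.972 = 0.028
~~(p /\ (p /\ (((p & r) (+) (q /\ r)) /\ r))) /\ r = min(0.028, 0.028) = 0.028
~(~~(p /\ (p /\ (((p & r) (+) (q /\ r)) /\ r))) /\ r) = 1 − 0.028 = 0.972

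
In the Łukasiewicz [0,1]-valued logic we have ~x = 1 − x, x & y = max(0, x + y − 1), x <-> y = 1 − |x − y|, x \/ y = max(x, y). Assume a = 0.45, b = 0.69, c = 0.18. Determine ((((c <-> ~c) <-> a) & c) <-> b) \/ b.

~c = 1 − 0.18 = 0.82
c <-> ~c = 1 − |0.18 − 0.82| = 1 − 0.64 = 0.36
(c <-> ~c) <-> a = 1 − |0.36 − 0.45| = 1 − 0.09 = 0.91
((c <-> ~c) <-> a) & c = max(0, 0.91 + 0.18 − 1) = max(0, 0.09) = 0.09
(((c <-> ~c) <-> a) & c) <-> b = 1 − |0.09 − 0.69| = 1 − 0.60 = 0.40
((((c <-> ~c) <-> a) & c) <-> b) \/ b = max(0.40, 0.69) = 0.69

0.69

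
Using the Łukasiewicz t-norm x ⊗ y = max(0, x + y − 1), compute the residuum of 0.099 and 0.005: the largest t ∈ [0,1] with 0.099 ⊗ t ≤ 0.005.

0.906

The residuum of the Łukasiewicz t-norm gives the supremum: min(1, 1 − 0.099 + 0.005).
1 − 0.099 + 0.005 = 0.906, so t = min(1, 0.906) = 0.906.
Check: 0.099 ⊗ 0.906 = max(0, 0.005) = 0.005 ≤ 0.005.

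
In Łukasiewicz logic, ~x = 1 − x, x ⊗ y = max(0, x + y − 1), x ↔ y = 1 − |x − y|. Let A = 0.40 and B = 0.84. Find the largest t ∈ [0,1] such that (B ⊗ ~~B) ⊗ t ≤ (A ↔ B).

0.88

~B = 1 − 0.84 = 0.16
~~B = 1 − 0.16 = 0.84
B ⊗ ~~B = max(0, 0.84 + 0.84 − 1) = max(0, 0.68) = 0.68
So the left factor is B ⊗ ~~B = 0.68.
A ↔ B = 1 − |0.40 − 0.84| = 1 − 0.44 = 0.56
So the right-hand bound is A ↔ B = 0.56.
The residuum of the Łukasiewicz t-norm gives the supremum: min(1, 1 − 0.68 + 0.56).
1 − 0.68 + 0.56 = 0.88, so t = min(1, 0.88) = 0.88.
Check: 0.68 ⊗ 0.88 = max(0, 0.56) = 0.56 ≤ 0.56.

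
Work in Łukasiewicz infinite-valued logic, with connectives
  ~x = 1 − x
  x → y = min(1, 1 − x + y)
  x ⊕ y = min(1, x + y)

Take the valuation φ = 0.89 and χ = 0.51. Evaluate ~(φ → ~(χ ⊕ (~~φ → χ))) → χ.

~φ = 1 − 0.89 = 0.11
~~φ = 1 − 0.11 = 0.89
~~φ → χ = min(1, 1 − 0.89 + 0.51) = min(1, 0.62) = 0.62
χ ⊕ (~~φ → χ) = min(1, 0.51 + 0.62) = min(1, 1.13) = 1.00
~(χ ⊕ (~~φ → χ)) = 1 − 1.00 = 0.00
φ → ~(χ ⊕ (~~φ → χ)) = min(1, 1 − 0.89 + 0.00) = min(1, 0.11) = 0.11
~(φ → ~(χ ⊕ (~~φ → χ))) = 1 − 0.11 = 0.89
~(φ → ~(χ ⊕ (~~φ → χ))) → χ = min(1, 1 − 0.89 + 0.51) = min(1, 0.62) = 0.62

0.62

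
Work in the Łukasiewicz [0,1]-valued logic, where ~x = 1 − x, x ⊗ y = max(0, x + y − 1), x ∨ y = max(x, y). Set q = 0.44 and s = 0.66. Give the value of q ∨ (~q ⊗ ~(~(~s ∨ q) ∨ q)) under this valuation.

~q = 1 − 0.44 = 0.56
~s = 1 − 0.66 = 0.34
~s ∨ q = max(0.34, 0.44) = 0.44
~(~s ∨ q) = 1 − 0.44 = 0.56
~(~s ∨ q) ∨ q = max(0.56, 0.44) = 0.56
~(~(~s ∨ q) ∨ q) = 1 − 0.56 = 0.44
~q ⊗ ~(~(~s ∨ q) ∨ q) = max(0, 0.56 + 0.44 − 1) = max(0, 0.00) = 0.00
q ∨ (~q ⊗ ~(~(~s ∨ q) ∨ q)) = max(0.44, 0.00) = 0.44

0.44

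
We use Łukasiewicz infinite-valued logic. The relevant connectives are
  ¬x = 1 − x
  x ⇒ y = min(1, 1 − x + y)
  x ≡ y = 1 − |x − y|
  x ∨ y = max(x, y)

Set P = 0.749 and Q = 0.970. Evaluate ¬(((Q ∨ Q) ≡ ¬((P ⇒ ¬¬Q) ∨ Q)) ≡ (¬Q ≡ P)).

Q ∨ Q = max(0.970, 0.970) = 0.970
¬Q = 1 − 0.970 = 0.030
¬¬Q = 1 − 0.030 = 0.970
P ⇒ ¬¬Q = min(1, 1 − 0.749 + 0.970) = min(1, 1.221) = 1.000
(P ⇒ ¬¬Q) ∨ Q = max(1.000, 0.970) = 1.000
¬((P ⇒ ¬¬Q) ∨ Q) = 1 − 1.000 = 0.000
(Q ∨ Q) ≡ ¬((P ⇒ ¬¬Q) ∨ Q) = 1 − |0.970 − 0.000| = 1 − 0.970 = 0.030
¬Q ≡ P = 1 − |0.030 − 0.749| = 1 − 0.719 = 0.281
((Q ∨ Q) ≡ ¬((P ⇒ ¬¬Q) ∨ Q)) ≡ (¬Q ≡ P) = 1 − |0.030 − 0.281| = 1 − 0.251 = 0.749
¬(((Q ∨ Q) ≡ ¬((P ⇒ ¬¬Q) ∨ Q)) ≡ (¬Q ≡ P)) = 1 − 0.749 = 0.251

0.251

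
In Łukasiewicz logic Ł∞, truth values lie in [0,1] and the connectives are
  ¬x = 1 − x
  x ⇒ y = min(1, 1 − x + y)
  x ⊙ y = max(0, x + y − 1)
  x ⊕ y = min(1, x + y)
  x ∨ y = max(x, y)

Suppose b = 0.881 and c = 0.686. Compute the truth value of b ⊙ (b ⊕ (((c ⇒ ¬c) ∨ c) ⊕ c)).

¬c = 1 − 0.686 = 0.314
c ⇒ ¬c = min(1, 1 − 0.686 + 0.314) = min(1, 0.628) = 0.628
(c ⇒ ¬c) ∨ c = max(0.628, 0.686) = 0.686
((c ⇒ ¬c) ∨ c) ⊕ c = min(1, 0.686 + 0.686) = min(1, 1.372) = 1.000
b ⊕ (((c ⇒ ¬c) ∨ c) ⊕ c) = min(1, 0.881 + 1.000) = min(1, 1.881) = 1.000
b ⊙ (b ⊕ (((c ⇒ ¬c) ∨ c) ⊕ c)) = max(0, 0.881 + 1.000 − 1) = max(0, 0.881) = 0.881

0.881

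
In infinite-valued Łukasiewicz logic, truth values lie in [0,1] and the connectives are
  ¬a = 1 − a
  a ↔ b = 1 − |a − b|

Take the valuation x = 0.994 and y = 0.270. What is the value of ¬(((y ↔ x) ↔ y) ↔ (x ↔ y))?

y ↔ x = 1 − |0.270 − 0.994| = 1 − 0.724 = 0.276
(y ↔ x) ↔ y = 1 − |0.276 − 0.270| = 1 − 0.006 = 0.994
x ↔ y = 1 − |0.994 − 0.270| = 1 − 0.724 = 0.276
((y ↔ x) ↔ y) ↔ (x ↔ y) = 1 − |0.994 − 0.276| = 1 − 0.718 = 0.282
¬(((y ↔ x) ↔ y) ↔ (x ↔ y)) = 1 − 0.282 = 0.718

0.718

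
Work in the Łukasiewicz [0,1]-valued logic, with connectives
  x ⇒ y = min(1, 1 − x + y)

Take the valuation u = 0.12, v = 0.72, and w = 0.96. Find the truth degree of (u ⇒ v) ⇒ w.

u ⇒ v = min(1, 1 − 0.12 + 0.72) = min(1, 1.60) = 1.00
(u ⇒ v) ⇒ w = min(1, 1 − 1.00 + 0.96) = min(1, 0.96) = 0.96

0.96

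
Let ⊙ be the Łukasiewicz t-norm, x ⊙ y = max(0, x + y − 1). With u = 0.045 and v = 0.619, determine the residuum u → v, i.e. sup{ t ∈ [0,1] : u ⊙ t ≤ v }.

The residuum of the Łukasiewicz t-norm gives the supremum: min(1, 1 − 0.045 + 0.619).
1 − 0.045 + 0.619 = 1.574, so t = min(1, 1.574) = 1.000.
Check: 0.045 ⊙ 1.000 = max(0, 0.045) = 0.045 ≤ 0.619.

1.000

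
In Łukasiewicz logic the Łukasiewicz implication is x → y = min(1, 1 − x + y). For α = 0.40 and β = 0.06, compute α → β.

α → β = min(1, 1 − 0.40 + 0.06) = min(1, 0.66) = 0.66
For comparison, the Gödel implication (1 if x ≤ y else y) would give 0.06.

0.66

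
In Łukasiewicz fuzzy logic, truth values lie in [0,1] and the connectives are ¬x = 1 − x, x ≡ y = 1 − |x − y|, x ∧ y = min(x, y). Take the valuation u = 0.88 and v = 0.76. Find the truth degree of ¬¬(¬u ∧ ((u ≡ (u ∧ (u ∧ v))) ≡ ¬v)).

0.12

¬u = 1 − 0.88 = 0.12
u ∧ v = min(0.88, 0.76) = 0.76
u ∧ (u ∧ v) = min(0.88, 0.76) = 0.76
u ≡ (u ∧ (u ∧ v)) = 1 − |0.88 − 0.76| = 1 − 0.12 = 0.88
¬v = 1 − 0.76 = 0.24
(u ≡ (u ∧ (u ∧ v))) ≡ ¬v = 1 − |0.88 − 0.24| = 1 − 0.64 = 0.36
¬u ∧ ((u ≡ (u ∧ (u ∧ v))) ≡ ¬v) = min(0.12, 0.36) = 0.12
¬(¬u ∧ ((u ≡ (u ∧ (u ∧ v))) ≡ ¬v)) = 1 − 0.12 = 0.88
¬¬(¬u ∧ ((u ≡ (u ∧ (u ∧ v))) ≡ ¬v)) = 1 − 0.88 = 0.12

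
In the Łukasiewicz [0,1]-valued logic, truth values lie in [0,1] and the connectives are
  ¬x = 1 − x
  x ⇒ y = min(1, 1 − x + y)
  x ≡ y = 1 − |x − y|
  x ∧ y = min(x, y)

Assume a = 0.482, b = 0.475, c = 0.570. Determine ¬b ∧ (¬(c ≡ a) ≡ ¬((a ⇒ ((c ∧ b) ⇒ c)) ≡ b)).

0.525

¬b = 1 − 0.475 = 0.525
c ≡ a = 1 − |0.570 − 0.482| = 1 − 0.088 = 0.912
¬(c ≡ a) = 1 − 0.912 = 0.088
c ∧ b = min(0.570, 0.475) = 0.475
(c ∧ b) ⇒ c = min(1, 1 − 0.475 + 0.570) = min(1, 1.095) = 1.000
a ⇒ ((c ∧ b) ⇒ c) = min(1, 1 − 0.482 + 1.000) = min(1, 1.518) = 1.000
(a ⇒ ((c ∧ b) ⇒ c)) ≡ b = 1 − |1.000 − 0.475| = 1 − 0.525 = 0.475
¬((a ⇒ ((c ∧ b) ⇒ c)) ≡ b) = 1 − 0.475 = 0.525
¬(c ≡ a) ≡ ¬((a ⇒ ((c ∧ b) ⇒ c)) ≡ b) = 1 − |0.088 − 0.525| = 1 − 0.437 = 0.563
¬b ∧ (¬(c ≡ a) ≡ ¬((a ⇒ ((c ∧ b) ⇒ c)) ≡ b)) = min(0.525, 0.563) = 0.525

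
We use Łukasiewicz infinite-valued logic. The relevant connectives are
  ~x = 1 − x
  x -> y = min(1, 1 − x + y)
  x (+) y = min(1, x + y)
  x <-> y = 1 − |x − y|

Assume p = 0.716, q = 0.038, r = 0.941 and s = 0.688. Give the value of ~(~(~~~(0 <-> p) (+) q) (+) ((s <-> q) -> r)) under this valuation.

0 <-> p = 1 − |0.000 − 0.716| = 1 − 0.716 = 0.284
~(0 <-> p) = 1 − 0.284 = 0.716
~~(0 <-> p) = 1 − 0.716 = 0.284
~~~(0 <-> p) = 1 − 0.284 = 0.716
~~~(0 <-> p) (+) q = min(1, 0.716 + 0.038) = min(1, 0.754) = 0.754
~(~~~(0 <-> p) (+) q) = 1 − 0.754 = 0.246
s <-> q = 1 − |0.688 − 0.038| = 1 − 0.650 = 0.350
(s <-> q) -> r = min(1, 1 − 0.350 + 0.941) = min(1, 1.591) = 1.000
~(~~~(0 <-> p) (+) q) (+) ((s <-> q) -> r) = min(1, 0.246 + 1.000) = min(1, 1.246) = 1.000
~(~(~~~(0 <-> p) (+) q) (+) ((s <-> q) -> r)) = 1 − 1.000 = 0.000

0.000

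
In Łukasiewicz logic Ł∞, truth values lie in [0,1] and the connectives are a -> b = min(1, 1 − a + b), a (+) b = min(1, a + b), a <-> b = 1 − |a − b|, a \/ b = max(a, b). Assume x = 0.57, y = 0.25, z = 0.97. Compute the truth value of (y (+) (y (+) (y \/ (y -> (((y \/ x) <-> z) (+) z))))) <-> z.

y \/ x = max(0.25, 0.57) = 0.57
(y \/ x) <-> z = 1 − |0.57 − 0.97| = 1 − 0.40 = 0.60
((y \/ x) <-> z) (+) z = min(1, 0.60 + 0.97) = min(1, 1.57) = 1.00
y -> (((y \/ x) <-> z) (+) z) = min(1, 1 − 0.25 + 1.00) = min(1, 1.75) = 1.00
y \/ (y -> (((y \/ x) <-> z) (+) z)) = max(0.25, 1.00) = 1.00
y (+) (y \/ (y -> (((y \/ x) <-> z) (+) z))) = min(1, 0.25 + 1.00) = min(1, 1.25) = 1.00
y (+) (y (+) (y \/ (y -> (((y \/ x) <-> z) (+) z)))) = min(1, 0.25 + 1.00) = min(1, 1.25) = 1.00
(y (+) (y (+) (y \/ (y -> (((y \/ x) <-> z) (+) z))))) <-> z = 1 − |1.00 − 0.97| = 1 − 0.03 = 0.97

0.97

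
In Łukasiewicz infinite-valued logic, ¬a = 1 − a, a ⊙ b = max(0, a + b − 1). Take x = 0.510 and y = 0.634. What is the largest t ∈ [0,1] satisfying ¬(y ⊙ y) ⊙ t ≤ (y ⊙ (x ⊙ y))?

y ⊙ y = max(0, 0.634 + 0.634 − 1) = max(0, 0.268) = 0.268
¬(y ⊙ y) = 1 − 0.268 = 0.732
So the left factor is ¬(y ⊙ y) = 0.732.
x ⊙ y = max(0, 0.510 + 0.634 − 1) = max(0, 0.144) = 0.144
y ⊙ (x ⊙ y) = max(0, 0.634 + 0.144 − 1) = max(0, -0.222) = 0.000
So the right-hand bound is y ⊙ (x ⊙ y) = 0.000.
The residuum of the Łukasiewicz t-norm gives the supremum: min(1, 1 − 0.732 + 0.000).
1 − 0.732 + 0.000 = 0.268, so t = min(1, 0.268) = 0.268.
Check: 0.732 ⊙ 0.268 = max(0, 0.000) = 0.000 ≤ 0.000.

0.268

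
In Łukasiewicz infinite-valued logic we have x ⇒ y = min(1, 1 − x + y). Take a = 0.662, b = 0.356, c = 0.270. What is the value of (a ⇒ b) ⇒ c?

0.576

a ⇒ b = min(1, 1 − 0.662 + 0.356) = min(1, 0.694) = 0.694
(a ⇒ b) ⇒ c = min(1, 1 − 0.694 + 0.270) = min(1, 0.576) = 0.576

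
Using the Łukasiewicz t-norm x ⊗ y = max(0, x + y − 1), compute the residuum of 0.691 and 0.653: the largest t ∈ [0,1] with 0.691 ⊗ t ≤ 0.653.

The residuum of the Łukasiewicz t-norm gives the supremum: min(1, 1 − 0.691 + 0.653).
1 − 0.691 + 0.653 = 0.962, so t = min(1, 0.962) = 0.962.
Check: 0.691 ⊗ 0.962 = max(0, 0.653) = 0.653 ≤ 0.653.

0.962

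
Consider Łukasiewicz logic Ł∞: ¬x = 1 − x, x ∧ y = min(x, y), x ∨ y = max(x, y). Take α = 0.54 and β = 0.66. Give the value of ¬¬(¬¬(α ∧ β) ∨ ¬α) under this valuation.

α ∧ β = min(0.54, 0.66) = 0.54
¬(α ∧ β) = 1 − 0.54 = 0.46
¬¬(α ∧ β) = 1 − 0.46 = 0.54
¬α = 1 − 0.54 = 0.46
¬¬(α ∧ β) ∨ ¬α = max(0.54, 0.46) = 0.54
¬(¬¬(α ∧ β) ∨ ¬α) = 1 − 0.54 = 0.46
¬¬(¬¬(α ∧ β) ∨ ¬α) = 1 − 0.46 = 0.54

0.54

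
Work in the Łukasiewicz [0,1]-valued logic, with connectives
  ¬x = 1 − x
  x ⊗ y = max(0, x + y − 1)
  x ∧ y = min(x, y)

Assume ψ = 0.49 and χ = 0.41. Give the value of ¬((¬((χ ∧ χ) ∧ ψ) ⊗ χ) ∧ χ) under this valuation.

χ ∧ χ = min(0.41, 0.41) = 0.41
(χ ∧ χ) ∧ ψ = min(0.41, 0.49) = 0.41
¬((χ ∧ χ) ∧ ψ) = 1 − 0.41 = 0.59
¬((χ ∧ χ) ∧ ψ) ⊗ χ = max(0, 0.59 + 0.41 − 1) = max(0, 0.00) = 0.00
(¬((χ ∧ χ) ∧ ψ) ⊗ χ) ∧ χ = min(0.00, 0.41) = 0.00
¬((¬((χ ∧ χ) ∧ ψ) ⊗ χ) ∧ χ) = 1 − 0.00 = 1.00

1.00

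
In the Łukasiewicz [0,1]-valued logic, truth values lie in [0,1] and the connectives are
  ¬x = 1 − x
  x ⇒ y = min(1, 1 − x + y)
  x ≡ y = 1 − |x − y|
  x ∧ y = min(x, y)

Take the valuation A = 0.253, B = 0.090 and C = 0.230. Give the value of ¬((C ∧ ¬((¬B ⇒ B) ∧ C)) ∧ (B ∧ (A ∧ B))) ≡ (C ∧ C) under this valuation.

0.320

¬B = 1 − 0.090 = 0.910
¬B ⇒ B = min(1, 1 − 0.910 + 0.090) = min(1, 0.180) = 0.180
(¬B ⇒ B) ∧ C = min(0.180, 0.230) = 0.180
¬((¬B ⇒ B) ∧ C) = 1 − 0.180 = 0.820
C ∧ ¬((¬B ⇒ B) ∧ C) = min(0.230, 0.820) = 0.230
A ∧ B = min(0.253, 0.090) = 0.090
B ∧ (A ∧ B) = min(0.090, 0.090) = 0.090
(C ∧ ¬((¬B ⇒ B) ∧ C)) ∧ (B ∧ (A ∧ B)) = min(0.230, 0.090) = 0.090
¬((C ∧ ¬((¬B ⇒ B) ∧ C)) ∧ (B ∧ (A ∧ B))) = 1 − 0.090 = 0.910
C ∧ C = min(0.230, 0.230) = 0.230
¬((C ∧ ¬((¬B ⇒ B) ∧ C)) ∧ (B ∧ (A ∧ B))) ≡ (C ∧ C) = 1 − |0.910 − 0.230| = 1 − 0.680 = 0.320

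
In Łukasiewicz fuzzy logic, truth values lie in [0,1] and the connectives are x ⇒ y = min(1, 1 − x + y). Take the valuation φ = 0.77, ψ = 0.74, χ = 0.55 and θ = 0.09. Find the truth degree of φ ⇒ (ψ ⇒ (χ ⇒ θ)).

χ ⇒ θ = min(1, 1 − 0.55 + 0.09) = min(1, 0.54) = 0.54
ψ ⇒ (χ ⇒ θ) = min(1, 1 − 0.74 + 0.54) = min(1, 0.80) = 0.80
φ ⇒ (ψ ⇒ (χ ⇒ θ)) = min(1, 1 − 0.77 + 0.80) = min(1, 1.03) = 1.00

1.00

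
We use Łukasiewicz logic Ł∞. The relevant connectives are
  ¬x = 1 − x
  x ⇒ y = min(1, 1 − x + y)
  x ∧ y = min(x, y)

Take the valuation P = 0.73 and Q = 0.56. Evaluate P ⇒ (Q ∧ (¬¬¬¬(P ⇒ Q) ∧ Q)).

0.83

P ⇒ Q = min(1, 1 − 0.73 + 0.56) = min(1, 0.83) = 0.83
¬(P ⇒ Q) = 1 − 0.83 = 0.17
¬¬(P ⇒ Q) = 1 − 0.17 = 0.83
¬¬¬(P ⇒ Q) = 1 − 0.83 = 0.17
¬¬¬¬(P ⇒ Q) = 1 − 0.17 = 0.83
¬¬¬¬(P ⇒ Q) ∧ Q = min(0.83, 0.56) = 0.56
Q ∧ (¬¬¬¬(P ⇒ Q) ∧ Q) = min(0.56, 0.56) = 0.56
P ⇒ (Q ∧ (¬¬¬¬(P ⇒ Q) ∧ Q)) = min(1, 1 − 0.73 + 0.56) = min(1, 0.83) = 0.83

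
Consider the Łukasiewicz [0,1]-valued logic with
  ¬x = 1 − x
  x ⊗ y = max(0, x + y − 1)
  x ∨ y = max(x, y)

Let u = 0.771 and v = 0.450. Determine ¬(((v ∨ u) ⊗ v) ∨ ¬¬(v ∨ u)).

v ∨ u = max(0.450, 0.771) = 0.771
(v ∨ u) ⊗ v = max(0, 0.771 + 0.450 − 1) = max(0, 0.221) = 0.221
¬(v ∨ u) = 1 − 0.771 = 0.229
¬¬(v ∨ u) = 1 − 0.229 = 0.771
((v ∨ u) ⊗ v) ∨ ¬¬(v ∨ u) = max(0.221, 0.771) = 0.771
¬(((v ∨ u) ⊗ v) ∨ ¬¬(v ∨ u)) = 1 − 0.771 = 0.229

0.229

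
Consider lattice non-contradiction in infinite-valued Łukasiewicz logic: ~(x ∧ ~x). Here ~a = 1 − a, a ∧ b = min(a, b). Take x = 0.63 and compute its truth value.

0.63

~x = 1 − 0.63 = 0.37
x ∧ ~x = min(0.63, 0.37) = 0.37
~(x ∧ ~x) = 1 − 0.37 = 0.63
(The value 0.63 < 1 shows this instance is not satisfied; not a Ł∞-tautology — its value is 1 − min(a, 1−a).)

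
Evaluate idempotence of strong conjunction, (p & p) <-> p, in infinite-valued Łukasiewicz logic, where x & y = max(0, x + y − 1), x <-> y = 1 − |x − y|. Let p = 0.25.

p & p = max(0, 0.25 + 0.25 − 1) = max(0, -0.50) = 0.00
(p & p) <-> p = 1 − |0.00 − 0.25| = 1 − 0.25 = 0.75
(The value 0.75 < 1 shows this instance is not satisfied; fails in Ł∞ since a ⊗ a = max(0, 2a−1) ≠ a in general.)

0.75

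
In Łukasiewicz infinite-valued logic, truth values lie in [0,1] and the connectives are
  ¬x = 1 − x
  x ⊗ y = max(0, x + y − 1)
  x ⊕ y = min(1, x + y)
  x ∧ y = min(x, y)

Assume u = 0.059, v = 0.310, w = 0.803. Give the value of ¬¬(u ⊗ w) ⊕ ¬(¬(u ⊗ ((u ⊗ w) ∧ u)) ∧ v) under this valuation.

0.690

u ⊗ w = max(0, 0.059 + 0.803 − 1) = max(0, -0.138) = 0.000
¬(u ⊗ w) = 1 − 0.000 = 1.000
¬¬(u ⊗ w) = 1 − 1.000 = 0.000
(u ⊗ w) ∧ u = min(0.000, 0.059) = 0.000
u ⊗ ((u ⊗ w) ∧ u) = max(0, 0.059 + 0.000 − 1) = max(0, -0.941) = 0.000
¬(u ⊗ ((u ⊗ w) ∧ u)) = 1 − 0.000 = 1.000
¬(u ⊗ ((u ⊗ w) ∧ u)) ∧ v = min(1.000, 0.310) = 0.310
¬(¬(u ⊗ ((u ⊗ w) ∧ u)) ∧ v) = 1 − 0.310 = 0.690
¬¬(u ⊗ w) ⊕ ¬(¬(u ⊗ ((u ⊗ w) ∧ u)) ∧ v) = min(1, 0.000 + 0.690) = min(1, 0.690) = 0.690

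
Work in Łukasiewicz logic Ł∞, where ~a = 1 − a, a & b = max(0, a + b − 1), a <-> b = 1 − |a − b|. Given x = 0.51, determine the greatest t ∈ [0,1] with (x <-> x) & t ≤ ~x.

x <-> x = 1 − |0.51 − 0.51| = 1 − 0.00 = 1.00
So the left factor is x <-> x = 1.00.
~x = 1 − 0.51 = 0.49
So the right-hand bound is ~x = 0.49.
The residuum of the Łukasiewicz t-norm gives the supremum: min(1, 1 − 1.00 + 0.49).
1 − 1.00 + 0.49 = 0.49, so t = min(1, 0.49) = 0.49.
Check: 1.00 & 0.49 = max(0, 0.49) = 0.49 ≤ 0.49.

0.49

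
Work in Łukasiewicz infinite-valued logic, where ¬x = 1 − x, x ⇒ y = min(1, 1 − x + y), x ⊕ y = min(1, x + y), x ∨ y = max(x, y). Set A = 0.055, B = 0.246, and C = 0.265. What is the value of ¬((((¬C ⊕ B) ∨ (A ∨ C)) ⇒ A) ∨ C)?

0.735

¬C = 1 − 0.265 = 0.735
¬C ⊕ B = min(1, 0.735 + 0.246) = min(1, 0.981) = 0.981
A ∨ C = max(0.055, 0.265) = 0.265
(¬C ⊕ B) ∨ (A ∨ C) = max(0.981, 0.265) = 0.981
((¬C ⊕ B) ∨ (A ∨ C)) ⇒ A = min(1, 1 − 0.981 + 0.055) = min(1, 0.074) = 0.074
(((¬C ⊕ B) ∨ (A ∨ C)) ⇒ A) ∨ C = max(0.074, 0.265) = 0.265
¬((((¬C ⊕ B) ∨ (A ∨ C)) ⇒ A) ∨ C) = 1 − 0.265 = 0.735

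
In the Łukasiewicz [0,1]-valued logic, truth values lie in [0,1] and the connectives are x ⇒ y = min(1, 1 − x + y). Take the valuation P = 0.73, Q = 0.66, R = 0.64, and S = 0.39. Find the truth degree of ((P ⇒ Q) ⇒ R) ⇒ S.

P ⇒ Q = min(1, 1 − 0.73 + 0.66) = min(1, 0.93) = 0.93
(P ⇒ Q) ⇒ R = min(1, 1 − 0.93 + 0.64) = min(1, 0.71) = 0.71
((P ⇒ Q) ⇒ R) ⇒ S = min(1, 1 − 0.71 + 0.39) = min(1, 0.68) = 0.68

0.68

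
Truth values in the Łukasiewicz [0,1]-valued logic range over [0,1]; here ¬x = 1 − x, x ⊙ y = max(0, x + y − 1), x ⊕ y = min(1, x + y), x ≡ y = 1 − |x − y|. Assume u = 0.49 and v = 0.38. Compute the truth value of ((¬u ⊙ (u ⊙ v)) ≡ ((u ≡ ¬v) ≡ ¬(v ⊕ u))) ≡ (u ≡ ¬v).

¬u = 1 − 0.49 = 0.51
u ⊙ v = max(0, 0.49 + 0.38 − 1) = max(0, -0.13) = 0.00
¬u ⊙ (u ⊙ v) = max(0, 0.51 + 0.00 − 1) = max(0, -0.49) = 0.00
¬v = 1 − 0.38 = 0.62
u ≡ ¬v = 1 − |0.49 − 0.62| = 1 − 0.13 = 0.87
v ⊕ u = min(1, 0.38 + 0.49) = min(1, 0.87) = 0.87
¬(v ⊕ u) = 1 − 0.87 = 0.13
(u ≡ ¬v) ≡ ¬(v ⊕ u) = 1 − |0.87 − 0.13| = 1 − 0.74 = 0.26
(¬u ⊙ (u ⊙ v)) ≡ ((u ≡ ¬v) ≡ ¬(v ⊕ u)) = 1 − |0.00 − 0.26| = 1 − 0.26 = 0.74
((¬u ⊙ (u ⊙ v)) ≡ ((u ≡ ¬v) ≡ ¬(v ⊕ u))) ≡ (u ≡ ¬v) = 1 − |0.74 − 0.87| = 1 − 0.13 = 0.87

0.87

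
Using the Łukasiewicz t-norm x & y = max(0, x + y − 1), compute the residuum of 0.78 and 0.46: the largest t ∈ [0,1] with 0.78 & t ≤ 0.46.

The residuum of the Łukasiewicz t-norm gives the supremum: min(1, 1 − 0.78 + 0.46).
1 − 0.78 + 0.46 = 0.68, so t = min(1, 0.68) = 0.68.
Check: 0.78 & 0.68 = max(0, 0.46) = 0.46 ≤ 0.46.

0.68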